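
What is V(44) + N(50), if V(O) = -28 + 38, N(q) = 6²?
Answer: 46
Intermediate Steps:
N(q) = 36
V(O) = 10
V(44) + N(50) = 10 + 36 = 46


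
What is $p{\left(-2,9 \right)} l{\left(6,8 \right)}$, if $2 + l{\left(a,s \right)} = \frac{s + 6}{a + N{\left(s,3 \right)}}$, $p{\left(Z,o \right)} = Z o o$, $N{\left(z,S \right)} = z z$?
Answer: $\frac{1458}{5} \approx 291.6$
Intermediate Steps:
$N{\left(z,S \right)} = z^{2}$
$p{\left(Z,o \right)} = Z o^{2}$
$l{\left(a,s \right)} = -2 + \frac{6 + s}{a + s^{2}}$ ($l{\left(a,s \right)} = -2 + \frac{s + 6}{a + s^{2}} = -2 + \frac{6 + s}{a + s^{2}}$)
$p{\left(-2,9 \right)} l{\left(6,8 \right)} = - 2 \cdot 9^{2} \frac{6 + 8 - 12 - 2 \cdot 8^{2}}{6 + 8^{2}} = \left(-2\right) 81 \frac{6 + 8 - 12 - 128}{6 + 64} = - 162 \frac{6 + 8 - 12 - 128}{70} = - 162 \cdot \frac{1}{70} \left(-126\right) = \left(-162\right) \left(- \frac{9}{5}\right) = \frac{1458}{5}$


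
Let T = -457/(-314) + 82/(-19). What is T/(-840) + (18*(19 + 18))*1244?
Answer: 830399620565/1002288 ≈ 8.2850e+5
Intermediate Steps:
T = -17065/5966 (T = -457*(-1/314) + 82*(-1/19) = 457/314 - 82/19 = -17065/5966 ≈ -2.8604)
T/(-840) + (18*(19 + 18))*1244 = -17065/5966/(-840) + (18*(19 + 18))*1244 = -17065/5966*(-1/840) + (18*37)*1244 = 3413/1002288 + 666*1244 = 3413/1002288 + 828504 = 830399620565/1002288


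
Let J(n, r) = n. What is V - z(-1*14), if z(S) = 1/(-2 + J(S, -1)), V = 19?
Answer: 305/16 ≈ 19.063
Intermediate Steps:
z(S) = 1/(-2 + S)
V - z(-1*14) = 19 - 1/(-2 - 1*14) = 19 - 1/(-2 - 14) = 19 - 1/(-16) = 19 - 1*(-1/16) = 19 + 1/16 = 305/16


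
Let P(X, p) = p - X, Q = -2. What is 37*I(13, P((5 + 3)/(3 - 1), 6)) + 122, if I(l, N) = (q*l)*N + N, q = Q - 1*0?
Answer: -1728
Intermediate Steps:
q = -2 (q = -2 - 1*0 = -2 + 0 = -2)
I(l, N) = N - 2*N*l (I(l, N) = (-2*l)*N + N = -2*N*l + N = N - 2*N*l)
37*I(13, P((5 + 3)/(3 - 1), 6)) + 122 = 37*((6 - (5 + 3)/(3 - 1))*(1 - 2*13)) + 122 = 37*((6 - 8/2)*(1 - 26)) + 122 = 37*((6 - 8/2)*(-25)) + 122 = 37*((6 - 1*4)*(-25)) + 122 = 37*((6 - 4)*(-25)) + 122 = 37*(2*(-25)) + 122 = 37*(-50) + 122 = -1850 + 122 = -1728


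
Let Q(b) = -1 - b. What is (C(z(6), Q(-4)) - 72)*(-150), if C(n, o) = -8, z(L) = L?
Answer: 12000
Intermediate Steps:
(C(z(6), Q(-4)) - 72)*(-150) = (-8 - 72)*(-150) = -80*(-150) = 12000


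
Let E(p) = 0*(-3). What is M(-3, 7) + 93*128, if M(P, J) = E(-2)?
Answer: 11904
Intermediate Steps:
E(p) = 0
M(P, J) = 0
M(-3, 7) + 93*128 = 0 + 93*128 = 0 + 11904 = 11904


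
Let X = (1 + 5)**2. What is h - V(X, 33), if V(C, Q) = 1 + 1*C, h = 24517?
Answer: 24480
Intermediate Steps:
X = 36 (X = 6**2 = 36)
V(C, Q) = 1 + C
h - V(X, 33) = 24517 - (1 + 36) = 24517 - 1*37 = 24517 - 37 = 24480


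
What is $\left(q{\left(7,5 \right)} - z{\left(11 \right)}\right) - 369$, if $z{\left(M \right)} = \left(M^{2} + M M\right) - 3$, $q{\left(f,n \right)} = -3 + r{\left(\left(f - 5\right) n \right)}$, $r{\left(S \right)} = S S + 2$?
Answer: $-509$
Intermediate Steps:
$r{\left(S \right)} = 2 + S^{2}$ ($r{\left(S \right)} = S^{2} + 2 = 2 + S^{2}$)
$q{\left(f,n \right)} = -1 + n^{2} \left(-5 + f\right)^{2}$ ($q{\left(f,n \right)} = -3 + \left(2 + \left(\left(f - 5\right) n\right)^{2}\right) = -3 + \left(2 + \left(\left(-5 + f\right) n\right)^{2}\right) = -3 + \left(2 + \left(n \left(-5 + f\right)\right)^{2}\right) = -3 + \left(2 + n^{2} \left(-5 + f\right)^{2}\right) = -1 + n^{2} \left(-5 + f\right)^{2}$)
$z{\left(M \right)} = -3 + 2 M^{2}$ ($z{\left(M \right)} = \left(M^{2} + M^{2}\right) - 3 = 2 M^{2} - 3 = -3 + 2 M^{2}$)
$\left(q{\left(7,5 \right)} - z{\left(11 \right)}\right) - 369 = \left(\left(-1 + 5^{2} \left(-5 + 7\right)^{2}\right) - \left(-3 + 2 \cdot 11^{2}\right)\right) - 369 = \left(\left(-1 + 25 \cdot 2^{2}\right) - \left(-3 + 2 \cdot 121\right)\right) - 369 = \left(\left(-1 + 25 \cdot 4\right) - \left(-3 + 242\right)\right) - 369 = \left(\left(-1 + 100\right) - 239\right) - 369 = \left(99 - 239\right) - 369 = -140 - 369 = -509$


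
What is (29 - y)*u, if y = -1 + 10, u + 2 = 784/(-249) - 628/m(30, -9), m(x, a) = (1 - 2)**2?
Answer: -3153080/249 ≈ -12663.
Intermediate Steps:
m(x, a) = 1 (m(x, a) = (-1)**2 = 1)
u = -157654/249 (u = -2 + (784/(-249) - 628/1) = -2 + (784*(-1/249) - 628*1) = -2 + (-784/249 - 628) = -2 - 157156/249 = -157654/249 ≈ -633.15)
y = 9
(29 - y)*u = (29 - 1*9)*(-157654/249) = (29 - 9)*(-157654/249) = 20*(-157654/249) = -3153080/249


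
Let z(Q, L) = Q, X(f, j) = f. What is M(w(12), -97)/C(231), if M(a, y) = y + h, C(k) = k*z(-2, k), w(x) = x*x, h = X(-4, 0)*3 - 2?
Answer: 37/154 ≈ 0.24026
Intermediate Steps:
h = -14 (h = -4*3 - 2 = -12 - 2 = -14)
w(x) = x²
C(k) = -2*k (C(k) = k*(-2) = -2*k)
M(a, y) = -14 + y (M(a, y) = y - 14 = -14 + y)
M(w(12), -97)/C(231) = (-14 - 97)/((-2*231)) = -111/(-462) = -111*(-1/462) = 37/154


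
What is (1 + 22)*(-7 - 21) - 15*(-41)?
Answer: -29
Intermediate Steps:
(1 + 22)*(-7 - 21) - 15*(-41) = 23*(-28) + 615 = -644 + 615 = -29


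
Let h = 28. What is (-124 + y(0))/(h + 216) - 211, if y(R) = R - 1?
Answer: -51609/244 ≈ -211.51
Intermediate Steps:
y(R) = -1 + R
(-124 + y(0))/(h + 216) - 211 = (-124 + (-1 + 0))/(28 + 216) - 211 = (-124 - 1)/244 - 211 = -125*1/244 - 211 = -125/244 - 211 = -51609/244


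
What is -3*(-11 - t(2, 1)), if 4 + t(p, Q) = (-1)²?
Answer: 24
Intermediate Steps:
t(p, Q) = -3 (t(p, Q) = -4 + (-1)² = -4 + 1 = -3)
-3*(-11 - t(2, 1)) = -3*(-11 - 1*(-3)) = -3*(-11 + 3) = -3*(-8) = 24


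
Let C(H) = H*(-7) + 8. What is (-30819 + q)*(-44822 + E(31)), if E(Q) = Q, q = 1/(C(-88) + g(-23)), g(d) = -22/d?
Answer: 19842067347853/14374 ≈ 1.3804e+9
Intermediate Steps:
C(H) = 8 - 7*H (C(H) = -7*H + 8 = 8 - 7*H)
q = 23/14374 (q = 1/((8 - 7*(-88)) - 22/(-23)) = 1/((8 + 616) - 22*(-1/23)) = 1/(624 + 22/23) = 1/(14374/23) = 23/14374 ≈ 0.0016001)
(-30819 + q)*(-44822 + E(31)) = (-30819 + 23/14374)*(-44822 + 31) = -442992283/14374*(-44791) = 19842067347853/14374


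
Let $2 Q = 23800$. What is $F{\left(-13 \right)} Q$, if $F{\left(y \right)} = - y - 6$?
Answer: $83300$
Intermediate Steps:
$Q = 11900$ ($Q = \frac{1}{2} \cdot 23800 = 11900$)
$F{\left(y \right)} = -6 - y$
$F{\left(-13 \right)} Q = \left(-6 - -13\right) 11900 = \left(-6 + 13\right) 11900 = 7 \cdot 11900 = 83300$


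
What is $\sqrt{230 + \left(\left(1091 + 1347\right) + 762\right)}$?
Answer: $7 \sqrt{70} \approx 58.566$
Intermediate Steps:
$\sqrt{230 + \left(\left(1091 + 1347\right) + 762\right)} = \sqrt{230 + \left(2438 + 762\right)} = \sqrt{230 + 3200} = \sqrt{3430} = 7 \sqrt{70}$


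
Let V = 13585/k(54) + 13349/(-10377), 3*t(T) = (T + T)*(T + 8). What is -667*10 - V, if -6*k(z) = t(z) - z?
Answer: -756941786/114147 ≈ -6631.3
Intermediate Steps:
t(T) = 2*T*(8 + T)/3 (t(T) = ((T + T)*(T + 8))/3 = ((2*T)*(8 + T))/3 = (2*T*(8 + T))/3 = 2*T*(8 + T)/3)
k(z) = z/6 - z*(8 + z)/9 (k(z) = -(2*z*(8 + z)/3 - z)/6 = -(-z + 2*z*(8 + z)/3)/6 = z/6 - z*(8 + z)/9)
V = -4418704/114147 (V = 13585/(((1/18)*54*(-13 - 2*54))) + 13349/(-10377) = 13585/(((1/18)*54*(-13 - 108))) + 13349*(-1/10377) = 13585/(((1/18)*54*(-121))) - 13349/10377 = 13585/(-363) - 13349/10377 = 13585*(-1/363) - 13349/10377 = -1235/33 - 13349/10377 = -4418704/114147 ≈ -38.711)
-667*10 - V = -667*10 - 1*(-4418704/114147) = -6670 + 4418704/114147 = -756941786/114147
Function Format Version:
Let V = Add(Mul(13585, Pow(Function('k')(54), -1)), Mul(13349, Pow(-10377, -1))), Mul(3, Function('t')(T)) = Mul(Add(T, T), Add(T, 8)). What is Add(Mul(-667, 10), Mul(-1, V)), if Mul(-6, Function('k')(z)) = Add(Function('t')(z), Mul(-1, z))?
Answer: Rational(-756941786, 114147) ≈ -6631.3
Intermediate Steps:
Function('t')(T) = Mul(Rational(2, 3), T, Add(8, T)) (Function('t')(T) = Mul(Rational(1, 3), Mul(Add(T, T), Add(T, 8))) = Mul(Rational(1, 3), Mul(Mul(2, T), Add(8, T))) = Mul(Rational(1, 3), Mul(2, T, Add(8, T))) = Mul(Rational(2, 3), T, Add(8, T)))
Function('k')(z) = Add(Mul(Rational(1, 6), z), Mul(Rational(-1, 9), z, Add(8, z))) (Function('k')(z) = Mul(Rational(-1, 6), Add(Mul(Rational(2, 3), z, Add(8, z)), Mul(-1, z))) = Mul(Rational(-1, 6), Add(Mul(-1, z), Mul(Rational(2, 3), z, Add(8, z)))) = Add(Mul(Rational(1, 6), z), Mul(Rational(-1, 9), z, Add(8, z))))
V = Rational(-4418704, 114147) (V = Add(Mul(13585, Pow(Mul(Rational(1, 18), 54, Add(-13, Mul(-2, 54))), -1)), Mul(13349, Pow(-10377, -1))) = Add(Mul(13585, Pow(Mul(Rational(1, 18), 54, Add(-13, -108)), -1)), Mul(13349, Rational(-1, 10377))) = Add(Mul(13585, Pow(Mul(Rational(1, 18), 54, -121), -1)), Rational(-13349, 10377)) = Add(Mul(13585, Pow(-363, -1)), Rational(-13349, 10377)) = Add(Mul(13585, Rational(-1, 363)), Rational(-13349, 10377)) = Add(Rational(-1235, 33), Rational(-13349, 10377)) = Rational(-4418704, 114147) ≈ -38.711)
Add(Mul(-667, 10), Mul(-1, V)) = Add(Mul(-667, 10), Mul(-1, Rational(-4418704, 114147))) = Add(-6670, Rational(4418704, 114147)) = Rational(-756941786, 114147)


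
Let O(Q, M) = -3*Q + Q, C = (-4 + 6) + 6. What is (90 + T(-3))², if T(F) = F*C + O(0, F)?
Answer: 4356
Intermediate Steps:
C = 8 (C = 2 + 6 = 8)
O(Q, M) = -2*Q
T(F) = 8*F (T(F) = F*8 - 2*0 = 8*F + 0 = 8*F)
(90 + T(-3))² = (90 + 8*(-3))² = (90 - 24)² = 66² = 4356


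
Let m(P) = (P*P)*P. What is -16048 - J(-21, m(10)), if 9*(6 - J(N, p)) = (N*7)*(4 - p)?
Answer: 214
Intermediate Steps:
m(P) = P³ (m(P) = P²*P = P³)
J(N, p) = 6 - 7*N*(4 - p)/9 (J(N, p) = 6 - N*7*(4 - p)/9 = 6 - 7*N*(4 - p)/9)
-16048 - J(-21, m(10)) = -16048 - (6 - 28/9*(-21) + (7/9)*(-21)*10³) = -16048 - (6 + 196/3 + (7/9)*(-21)*1000) = -16048 - (6 + 196/3 - 49000/3) = -16048 - 1*(-16262) = -16048 + 16262 = 214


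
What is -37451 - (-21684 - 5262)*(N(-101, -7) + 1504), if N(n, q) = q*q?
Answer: 41809687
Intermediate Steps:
N(n, q) = q²
-37451 - (-21684 - 5262)*(N(-101, -7) + 1504) = -37451 - (-21684 - 5262)*((-7)² + 1504) = -37451 - (-26946)*(49 + 1504) = -37451 - (-26946)*1553 = -37451 - 1*(-41847138) = -37451 + 41847138 = 41809687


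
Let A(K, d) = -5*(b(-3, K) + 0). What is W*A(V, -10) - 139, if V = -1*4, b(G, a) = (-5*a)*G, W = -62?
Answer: -18739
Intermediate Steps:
b(G, a) = -5*G*a
V = -4
A(K, d) = -75*K (A(K, d) = -5*(-5*(-3)*K + 0) = -5*(15*K + 0) = -75*K)
W*A(V, -10) - 139 = -(-4650)*(-4) - 139 = -62*300 - 139 = -18600 - 139 = -18739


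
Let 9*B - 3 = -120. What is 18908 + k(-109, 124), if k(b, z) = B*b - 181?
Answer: 20144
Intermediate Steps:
B = -13 (B = ⅓ + (⅑)*(-120) = ⅓ - 40/3 = -13)
k(b, z) = -181 - 13*b (k(b, z) = -13*b - 181 = -181 - 13*b)
18908 + k(-109, 124) = 18908 + (-181 - 13*(-109)) = 18908 + (-181 + 1417) = 18908 + 1236 = 20144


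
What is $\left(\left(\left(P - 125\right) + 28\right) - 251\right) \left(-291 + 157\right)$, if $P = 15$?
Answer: $44622$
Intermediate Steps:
$\left(\left(\left(P - 125\right) + 28\right) - 251\right) \left(-291 + 157\right) = \left(\left(\left(15 - 125\right) + 28\right) - 251\right) \left(-291 + 157\right) = \left(\left(-110 + 28\right) - 251\right) \left(-134\right) = \left(-82 - 251\right) \left(-134\right) = \left(-333\right) \left(-134\right) = 44622$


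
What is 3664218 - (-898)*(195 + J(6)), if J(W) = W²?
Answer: 3871656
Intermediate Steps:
3664218 - (-898)*(195 + J(6)) = 3664218 - (-898)*(195 + 6²) = 3664218 - (-898)*(195 + 36) = 3664218 - (-898)*231 = 3664218 - 1*(-207438) = 3664218 + 207438 = 3871656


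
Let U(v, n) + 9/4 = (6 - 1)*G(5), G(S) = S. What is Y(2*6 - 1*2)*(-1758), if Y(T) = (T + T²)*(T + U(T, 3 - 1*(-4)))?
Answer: -6333195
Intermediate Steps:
U(v, n) = 91/4 (U(v, n) = -9/4 + (6 - 1)*5 = -9/4 + 5*5 = -9/4 + 25 = 91/4)
Y(T) = (91/4 + T)*(T + T²) (Y(T) = (T + T²)*(T + 91/4) = (T + T²)*(91/4 + T) = (91/4 + T)*(T + T²))
Y(2*6 - 1*2)*(-1758) = ((2*6 - 1*2)*(91 + 4*(2*6 - 1*2)² + 95*(2*6 - 1*2))/4)*(-1758) = ((12 - 2)*(91 + 4*(12 - 2)² + 95*(12 - 2))/4)*(-1758) = ((¼)*10*(91 + 4*10² + 95*10))*(-1758) = ((¼)*10*(91 + 4*100 + 950))*(-1758) = ((¼)*10*(91 + 400 + 950))*(-1758) = ((¼)*10*1441)*(-1758) = (7205/2)*(-1758) = -6333195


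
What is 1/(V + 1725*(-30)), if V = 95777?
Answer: 1/44027 ≈ 2.2713e-5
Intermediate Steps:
1/(V + 1725*(-30)) = 1/(95777 + 1725*(-30)) = 1/(95777 - 51750) = 1/44027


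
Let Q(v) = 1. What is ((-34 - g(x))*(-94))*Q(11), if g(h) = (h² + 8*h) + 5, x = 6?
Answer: 11562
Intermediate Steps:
g(h) = 5 + h² + 8*h
((-34 - g(x))*(-94))*Q(11) = ((-34 - (5 + 6² + 8*6))*(-94))*1 = ((-34 - (5 + 36 + 48))*(-94))*1 = ((-34 - 1*89)*(-94))*1 = ((-34 - 89)*(-94))*1 = -123*(-94)*1 = 11562*1 = 11562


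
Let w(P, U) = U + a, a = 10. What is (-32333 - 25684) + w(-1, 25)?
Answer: -57982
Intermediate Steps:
w(P, U) = 10 + U (w(P, U) = U + 10 = 10 + U)
(-32333 - 25684) + w(-1, 25) = (-32333 - 25684) + (10 + 25) = -58017 + 35 = -57982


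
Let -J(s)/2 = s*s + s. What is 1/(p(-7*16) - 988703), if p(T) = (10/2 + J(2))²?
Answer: -1/988654 ≈ -1.0115e-6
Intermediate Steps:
J(s) = -2*s - 2*s² (J(s) = -2*(s*s + s) = -2*(s² + s) = -2*(s + s²) = -2*s - 2*s²)
p(T) = 49 (p(T) = (10/2 - 2*2*(1 + 2))² = (10*(½) - 2*2*3)² = (5 - 12)² = (-7)² = 49)
1/(p(-7*16) - 988703) = 1/(49 - 988703) = 1/(-988654) = -1/988654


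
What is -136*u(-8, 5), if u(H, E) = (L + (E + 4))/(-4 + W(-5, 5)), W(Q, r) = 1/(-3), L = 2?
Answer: 4488/13 ≈ 345.23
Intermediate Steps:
W(Q, r) = -⅓
u(H, E) = -18/13 - 3*E/13 (u(H, E) = (2 + (E + 4))/(-4 - ⅓) = (2 + (4 + E))/(-13/3) = (6 + E)*(-3/13) = -18/13 - 3*E/13)
-136*u(-8, 5) = -136*(-18/13 - 3/13*5) = -136*(-18/13 - 15/13) = -136*(-33/13) = 4488/13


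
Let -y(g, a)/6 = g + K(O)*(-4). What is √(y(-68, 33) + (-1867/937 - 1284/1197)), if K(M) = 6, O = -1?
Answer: √76726560200241/373863 ≈ 23.429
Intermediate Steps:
y(g, a) = 144 - 6*g (y(g, a) = -6*(g + 6*(-4)) = -6*(g - 24) = -6*(-24 + g) = 144 - 6*g)
√(y(-68, 33) + (-1867/937 - 1284/1197)) = √((144 - 6*(-68)) + (-1867/937 - 1284/1197)) = √((144 + 408) + (-1867*1/937 - 1284*1/1197)) = √(552 + (-1867/937 - 428/399)) = √(552 - 1145969/373863) = √(205226407/373863) = √76726560200241/373863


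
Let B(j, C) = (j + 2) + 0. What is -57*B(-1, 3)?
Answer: -57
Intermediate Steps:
B(j, C) = 2 + j (B(j, C) = (2 + j) + 0 = 2 + j)
-57*B(-1, 3) = -57*(2 - 1) = -57*1 = -57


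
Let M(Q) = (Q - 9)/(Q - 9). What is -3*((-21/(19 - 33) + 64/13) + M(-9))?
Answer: -579/26 ≈ -22.269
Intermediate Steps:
M(Q) = 1 (M(Q) = (-9 + Q)/(-9 + Q) = 1)
-3*((-21/(19 - 33) + 64/13) + M(-9)) = -3*((-21/(19 - 33) + 64/13) + 1) = -3*((-21/(-14) + 64*(1/13)) + 1) = -3*((-21*(-1/14) + 64/13) + 1) = -3*((3/2 + 64/13) + 1) = -3*(167/26 + 1) = -3*193/26 = -579/26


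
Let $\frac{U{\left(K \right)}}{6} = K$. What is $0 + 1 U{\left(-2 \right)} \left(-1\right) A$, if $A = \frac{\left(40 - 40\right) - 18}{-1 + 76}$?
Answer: $- \frac{72}{25} \approx -2.88$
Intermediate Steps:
$U{\left(K \right)} = 6 K$
$A = - \frac{6}{25}$ ($A = \frac{\left(40 - 40\right) - 18}{75} = \left(0 - 18\right) \frac{1}{75} = \left(-18\right) \frac{1}{75} = - \frac{6}{25} \approx -0.24$)
$0 + 1 U{\left(-2 \right)} \left(-1\right) A = 0 + 1 \cdot 6 \left(-2\right) \left(-1\right) \left(- \frac{6}{25}\right) = 0 + 1 \left(-12\right) \left(-1\right) \left(- \frac{6}{25}\right) = 0 + \left(-12\right) \left(-1\right) \left(- \frac{6}{25}\right) = 0 + 12 \left(- \frac{6}{25}\right) = 0 - \frac{72}{25} = - \frac{72}{25}$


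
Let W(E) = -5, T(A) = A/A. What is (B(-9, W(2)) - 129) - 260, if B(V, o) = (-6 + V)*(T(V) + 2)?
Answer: -434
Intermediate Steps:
T(A) = 1
B(V, o) = -18 + 3*V (B(V, o) = (-6 + V)*(1 + 2) = (-6 + V)*3 = -18 + 3*V)
(B(-9, W(2)) - 129) - 260 = ((-18 + 3*(-9)) - 129) - 260 = ((-18 - 27) - 129) - 260 = (-45 - 129) - 260 = -174 - 260 = -434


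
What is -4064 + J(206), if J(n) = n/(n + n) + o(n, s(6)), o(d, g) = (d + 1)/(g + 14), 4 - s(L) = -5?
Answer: -8109/2 ≈ -4054.5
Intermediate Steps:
s(L) = 9 (s(L) = 4 - 1*(-5) = 4 + 5 = 9)
o(d, g) = (1 + d)/(14 + g)
J(n) = 25/46 + n/23 (J(n) = n/(n + n) + (1 + n)/(14 + 9) = n/((2*n)) + (1 + n)/23 = (1/(2*n))*n + (1 + n)/23 = ½ + (1/23 + n/23) = 25/46 + n/23)
-4064 + J(206) = -4064 + (25/46 + (1/23)*206) = -4064 + (25/46 + 206/23) = -4064 + 19/2 = -8109/2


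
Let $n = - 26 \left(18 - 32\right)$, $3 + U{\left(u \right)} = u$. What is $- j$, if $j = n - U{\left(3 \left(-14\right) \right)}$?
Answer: $-409$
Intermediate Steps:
$U{\left(u \right)} = -3 + u$
$n = 364$ ($n = \left(-26\right) \left(-14\right) = 364$)
$j = 409$ ($j = 364 - \left(-3 + 3 \left(-14\right)\right) = 364 - \left(-3 - 42\right) = 364 - -45 = 364 + 45 = 409$)
$- j = \left(-1\right) 409 = -409$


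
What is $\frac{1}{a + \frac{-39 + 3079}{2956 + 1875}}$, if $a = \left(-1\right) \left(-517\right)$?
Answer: $\frac{4831}{2500667} \approx 0.0019319$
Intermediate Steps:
$a = 517$
$\frac{1}{a + \frac{-39 + 3079}{2956 + 1875}} = \frac{1}{517 + \frac{-39 + 3079}{2956 + 1875}} = \frac{1}{517 + \frac{3040}{4831}} = \frac{1}{\frac{2500667}{4831}} = \frac{4831}{2500667}$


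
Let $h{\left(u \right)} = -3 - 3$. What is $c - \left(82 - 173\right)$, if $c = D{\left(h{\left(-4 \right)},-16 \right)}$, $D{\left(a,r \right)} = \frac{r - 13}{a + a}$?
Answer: $\frac{1121}{12} \approx 93.417$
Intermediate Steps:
$h{\left(u \right)} = -6$
$D{\left(a,r \right)} = \frac{-13 + r}{2 a}$
$c = \frac{29}{12}$ ($c = \frac{-13 - 16}{2 \left(-6\right)} = \frac{1}{2} \left(- \frac{1}{6}\right) \left(-29\right) = \frac{29}{12} \approx 2.4167$)
$c - \left(82 - 173\right) = \frac{29}{12} - \left(82 - 173\right) = \frac{29}{12} - -91 = \frac{29}{12} + 91 = \frac{1121}{12}$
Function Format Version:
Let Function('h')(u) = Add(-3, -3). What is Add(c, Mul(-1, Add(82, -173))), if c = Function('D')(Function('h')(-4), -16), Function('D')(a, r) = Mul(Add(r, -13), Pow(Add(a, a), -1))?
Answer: Rational(1121, 12) ≈ 93.417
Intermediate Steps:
Function('h')(u) = -6
Function('D')(a, r) = Mul(Rational(1, 2), Pow(a, -1), Add(-13, r)) (Function('D')(a, r) = Mul(Add(-13, r), Pow(Mul(2, a), -1)) = Mul(Add(-13, r), Mul(Rational(1, 2), Pow(a, -1))) = Mul(Rational(1, 2), Pow(a, -1), Add(-13, r)))
c = Rational(29, 12) (c = Mul(Rational(1, 2), Pow(-6, -1), Add(-13, -16)) = Mul(Rational(1, 2), Rational(-1, 6), -29) = Rational(29, 12) ≈ 2.4167)
Add(c, Mul(-1, Add(82, -173))) = Add(Rational(29, 12), Mul(-1, Add(82, -173))) = Add(Rational(29, 12), Mul(-1, -91)) = Add(Rational(29, 12), 91) = Rational(1121, 12)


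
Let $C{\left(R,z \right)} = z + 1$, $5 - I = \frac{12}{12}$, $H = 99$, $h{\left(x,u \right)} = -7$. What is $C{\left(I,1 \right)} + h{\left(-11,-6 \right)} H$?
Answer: $-691$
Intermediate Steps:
$I = 4$ ($I = 5 - \frac{12}{12} = 5 - 12 \cdot \frac{1}{12} = 5 - 1 = 4$)
$C{\left(R,z \right)} = 1 + z$
$C{\left(I,1 \right)} + h{\left(-11,-6 \right)} H = \left(1 + 1\right) - 693 = 2 - 693 = -691$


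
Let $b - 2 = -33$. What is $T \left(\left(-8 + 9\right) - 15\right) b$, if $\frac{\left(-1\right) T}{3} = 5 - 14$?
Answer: $11718$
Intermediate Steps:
$b = -31$ ($b = 2 - 33 = -31$)
$T = 27$ ($T = - 3 \left(5 - 14\right) = \left(-3\right) \left(-9\right) = 27$)
$T \left(\left(-8 + 9\right) - 15\right) b = 27 \left(\left(-8 + 9\right) - 15\right) \left(-31\right) = 27 \left(1 - 15\right) \left(-31\right) = 27 \left(-14\right) \left(-31\right) = \left(-378\right) \left(-31\right) = 11718$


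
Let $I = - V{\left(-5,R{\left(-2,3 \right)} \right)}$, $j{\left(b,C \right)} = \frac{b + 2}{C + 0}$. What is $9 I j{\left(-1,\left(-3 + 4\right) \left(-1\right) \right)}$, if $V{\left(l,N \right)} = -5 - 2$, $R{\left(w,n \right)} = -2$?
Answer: $-63$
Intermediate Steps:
$V{\left(l,N \right)} = -7$ ($V{\left(l,N \right)} = -5 - 2 = -7$)
$j{\left(b,C \right)} = \frac{2 + b}{C}$
$I = 7$ ($I = \left(-1\right) \left(-7\right) = 7$)
$9 I j{\left(-1,\left(-3 + 4\right) \left(-1\right) \right)} = 9 \cdot 7 \frac{2 - 1}{\left(-3 + 4\right) \left(-1\right)} = 63 \frac{1}{1 \left(-1\right)} 1 = 63 \frac{1}{-1} \cdot 1 = 63 \left(\left(-1\right) 1\right) = 63 \left(-1\right) = -63$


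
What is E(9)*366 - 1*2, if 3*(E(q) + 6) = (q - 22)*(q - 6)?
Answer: -6956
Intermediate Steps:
E(q) = -6 + (-22 + q)*(-6 + q)/3 (E(q) = -6 + ((q - 22)*(q - 6))/3 = -6 + ((-22 + q)*(-6 + q))/3 = -6 + (-22 + q)*(-6 + q)/3)
E(9)*366 - 1*2 = (38 - 28/3*9 + (⅓)*9²)*366 - 1*2 = (38 - 84 + (⅓)*81)*366 - 2 = (38 - 84 + 27)*366 - 2 = -19*366 - 2 = -6954 - 2 = -6956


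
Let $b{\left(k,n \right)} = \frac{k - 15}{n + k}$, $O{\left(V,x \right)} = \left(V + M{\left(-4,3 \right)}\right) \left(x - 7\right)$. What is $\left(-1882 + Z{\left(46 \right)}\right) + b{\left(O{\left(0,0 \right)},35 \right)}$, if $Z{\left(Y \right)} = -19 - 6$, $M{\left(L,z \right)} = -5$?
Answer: $- \frac{13347}{7} \approx -1906.7$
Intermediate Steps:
$O{\left(V,x \right)} = \left(-7 + x\right) \left(-5 + V\right)$ ($O{\left(V,x \right)} = \left(V - 5\right) \left(x - 7\right) = \left(-5 + V\right) \left(-7 + x\right) = \left(-7 + x\right) \left(-5 + V\right)$)
$Z{\left(Y \right)} = -25$ ($Z{\left(Y \right)} = -19 - 6 = -25$)
$b{\left(k,n \right)} = \frac{-15 + k}{k + n}$
$\left(-1882 + Z{\left(46 \right)}\right) + b{\left(O{\left(0,0 \right)},35 \right)} = \left(-1882 - 25\right) + \frac{-15 + \left(35 - 0 - 0 + 0 \cdot 0\right)}{\left(35 - 0 - 0 + 0 \cdot 0\right) + 35} = -1907 + \frac{-15 + \left(35 + 0 + 0 + 0\right)}{\left(35 + 0 + 0 + 0\right) + 35} = -1907 + \frac{-15 + 35}{35 + 35} = -1907 + \frac{1}{70} \cdot 20 = -1907 + \frac{2}{7} = - \frac{13347}{7}$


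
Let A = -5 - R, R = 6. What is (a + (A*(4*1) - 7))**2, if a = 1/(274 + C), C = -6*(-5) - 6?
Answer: 230948809/88804 ≈ 2600.7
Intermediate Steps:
A = -11 (A = -5 - 1*6 = -5 - 6 = -11)
C = 24 (C = 30 - 6 = 24)
a = 1/298 (a = 1/(274 + 24) = 1/298 ≈ 0.0033557)
(a + (A*(4*1) - 7))**2 = (1/298 + (-44 - 7))**2 = (1/298 - 51)**2 = (-15197/298)**2 = 230948809/88804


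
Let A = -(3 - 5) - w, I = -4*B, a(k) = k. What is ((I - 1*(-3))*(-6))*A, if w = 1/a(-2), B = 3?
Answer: 135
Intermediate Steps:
I = -12 (I = -4*3 = -12)
w = -½ (w = 1/(-2) = -½ ≈ -0.50000)
A = 5/2 (A = -(3 - 5) - 1*(-½) = -1*(-2) + ½ = 2 + ½ = 5/2 ≈ 2.5000)
((I - 1*(-3))*(-6))*A = ((-12 - 1*(-3))*(-6))*(5/2) = ((-12 + 3)*(-6))*(5/2) = -9*(-6)*(5/2) = 54*(5/2) = 135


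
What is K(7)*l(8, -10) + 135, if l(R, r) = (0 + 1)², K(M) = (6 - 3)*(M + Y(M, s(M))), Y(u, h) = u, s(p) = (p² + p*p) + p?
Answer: 177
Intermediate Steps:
s(p) = p + 2*p² (s(p) = (p² + p²) + p = 2*p² + p = p + 2*p²)
K(M) = 6*M (K(M) = (6 - 3)*(M + M) = 3*(2*M) = 6*M)
l(R, r) = 1 (l(R, r) = 1² = 1)
K(7)*l(8, -10) + 135 = (6*7)*1 + 135 = 42*1 + 135 = 42 + 135 = 177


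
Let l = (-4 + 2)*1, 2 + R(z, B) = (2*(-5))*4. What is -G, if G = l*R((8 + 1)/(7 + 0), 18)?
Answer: -84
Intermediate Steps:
R(z, B) = -42 (R(z, B) = -2 + (2*(-5))*4 = -2 - 10*4 = -2 - 40 = -42)
l = -2 (l = -2*1 = -2)
G = 84 (G = -2*(-42) = 84)
-G = -1*84 = -84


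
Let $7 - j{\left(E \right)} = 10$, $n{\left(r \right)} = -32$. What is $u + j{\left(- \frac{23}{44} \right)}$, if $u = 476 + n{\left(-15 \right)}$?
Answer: $441$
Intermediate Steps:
$j{\left(E \right)} = -3$ ($j{\left(E \right)} = 7 - 10 = -3$)
$u = 444$ ($u = 476 - 32 = 444$)
$u + j{\left(- \frac{23}{44} \right)} = 444 - 3 = 441$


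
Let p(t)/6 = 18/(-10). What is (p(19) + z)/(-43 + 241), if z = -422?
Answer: -1082/495 ≈ -2.1859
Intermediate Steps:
p(t) = -54/5 (p(t) = 6*(18/(-10)) = 6*(18*(-1/10)) = 6*(-9/5) = -54/5)
(p(19) + z)/(-43 + 241) = (-54/5 - 422)/(-43 + 241) = -2164/5/198 = -2164/5*1/198 = -1082/495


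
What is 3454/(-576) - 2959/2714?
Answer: -2769635/390816 ≈ -7.0868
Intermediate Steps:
3454/(-576) - 2959/2714 = 3454*(-1/576) - 2959*1/2714 = -1727/288 - 2959/2714 = -2769635/390816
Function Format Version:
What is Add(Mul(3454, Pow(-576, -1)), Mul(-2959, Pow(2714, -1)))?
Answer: Rational(-2769635, 390816) ≈ -7.0868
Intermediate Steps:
Add(Mul(3454, Pow(-576, -1)), Mul(-2959, Pow(2714, -1))) = Add(Mul(3454, Rational(-1, 576)), Mul(-2959, Rational(1, 2714))) = Add(Rational(-1727, 288), Rational(-2959, 2714)) = Rational(-2769635, 390816)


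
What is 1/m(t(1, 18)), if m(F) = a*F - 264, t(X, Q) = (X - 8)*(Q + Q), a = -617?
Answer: 1/155220 ≈ 6.4425e-6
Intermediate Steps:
t(X, Q) = 2*Q*(-8 + X) (t(X, Q) = (-8 + X)*(2*Q) = 2*Q*(-8 + X))
m(F) = -264 - 617*F (m(F) = -617*F - 264 = -264 - 617*F)
1/m(t(1, 18)) = 1/(-264 - 1234*18*(-8 + 1)) = 1/(-264 - 1234*18*(-7)) = 1/(-264 - 617*(-252)) = 1/(-264 + 155484) = 1/155220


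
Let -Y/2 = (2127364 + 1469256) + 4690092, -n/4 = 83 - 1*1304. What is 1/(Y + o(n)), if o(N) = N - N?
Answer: -1/16573424 ≈ -6.0338e-8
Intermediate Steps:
n = 4884 (n = -4*(83 - 1*1304) = -4*(83 - 1304) = -4*(-1221) = 4884)
o(N) = 0
Y = -16573424 (Y = -2*((2127364 + 1469256) + 4690092) = -2*(3596620 + 4690092) = -2*8286712 = -16573424)
1/(Y + o(n)) = 1/(-16573424 + 0) = 1/(-16573424) = -1/16573424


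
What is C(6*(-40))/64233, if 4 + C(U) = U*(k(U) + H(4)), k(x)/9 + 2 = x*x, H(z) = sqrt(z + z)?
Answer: -124411684/64233 - 160*sqrt(2)/21411 ≈ -1936.9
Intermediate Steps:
H(z) = sqrt(2)*sqrt(z) (H(z) = sqrt(2*z) = sqrt(2)*sqrt(z))
k(x) = -18 + 9*x**2 (k(x) = -18 + 9*(x*x) = -18 + 9*x**2)
C(U) = -4 + U*(-18 + 2*sqrt(2) + 9*U**2) (C(U) = -4 + U*((-18 + 9*U**2) + sqrt(2)*sqrt(4)) = -4 + U*((-18 + 9*U**2) + sqrt(2)*2) = -4 + U*((-18 + 9*U**2) + 2*sqrt(2)) = -4 + U*(-18 + 2*sqrt(2) + 9*U**2))
C(6*(-40))/64233 = (-4 + 2*(6*(-40))*sqrt(2) + 9*(6*(-40))*(-2 + (6*(-40))**2))/64233 = (-4 + 2*(-240)*sqrt(2) + 9*(-240)*(-2 + (-240)**2))*(1/64233) = (-4 - 480*sqrt(2) + 9*(-240)*(-2 + 57600))*(1/64233) = (-4 - 480*sqrt(2) + 9*(-240)*57598)*(1/64233) = (-4 - 480*sqrt(2) - 124411680)*(1/64233) = (-124411684 - 480*sqrt(2))*(1/64233) = -124411684/64233 - 160*sqrt(2)/21411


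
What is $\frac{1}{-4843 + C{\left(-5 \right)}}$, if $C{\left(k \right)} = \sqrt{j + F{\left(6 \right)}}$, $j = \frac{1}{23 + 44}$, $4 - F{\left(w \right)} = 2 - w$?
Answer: $- \frac{324481}{1571460946} - \frac{\sqrt{35979}}{1571460946} \approx -0.0002066$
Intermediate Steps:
$F{\left(w \right)} = 2 + w$ ($F{\left(w \right)} = 4 - \left(2 - w\right) = 4 + \left(-2 + w\right) = 2 + w$)
$j = \frac{1}{67} \approx 0.014925$
$C{\left(k \right)} = \frac{\sqrt{35979}}{67}$ ($C{\left(k \right)} = \sqrt{\frac{1}{67} + \left(2 + 6\right)} = \sqrt{\frac{1}{67} + 8} = \sqrt{\frac{537}{67}} = \frac{\sqrt{35979}}{67}$)
$\frac{1}{-4843 + C{\left(-5 \right)}} = \frac{1}{-4843 + \frac{\sqrt{35979}}{67}}$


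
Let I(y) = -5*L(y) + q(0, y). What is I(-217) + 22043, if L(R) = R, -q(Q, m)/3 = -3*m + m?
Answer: 21826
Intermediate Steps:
q(Q, m) = 6*m (q(Q, m) = -3*(-3*m + m) = -(-6)*m = 6*m)
I(y) = y (I(y) = -5*y + 6*y = y)
I(-217) + 22043 = -217 + 22043 = 21826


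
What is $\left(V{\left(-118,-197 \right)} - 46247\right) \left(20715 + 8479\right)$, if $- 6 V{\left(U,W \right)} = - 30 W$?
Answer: $-1378891008$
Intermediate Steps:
$V{\left(U,W \right)} = 5 W$ ($V{\left(U,W \right)} = - \frac{\left(-30\right) W}{6} = 5 W$)
$\left(V{\left(-118,-197 \right)} - 46247\right) \left(20715 + 8479\right) = \left(5 \left(-197\right) - 46247\right) \left(20715 + 8479\right) = \left(-985 - 46247\right) 29194 = \left(-47232\right) 29194 = -1378891008$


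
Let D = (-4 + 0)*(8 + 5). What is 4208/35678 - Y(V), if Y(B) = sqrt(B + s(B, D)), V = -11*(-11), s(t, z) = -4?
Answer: 2104/17839 - 3*sqrt(13) ≈ -10.699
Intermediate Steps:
D = -52 (D = -4*13 = -52)
V = 121
Y(B) = sqrt(-4 + B) (Y(B) = sqrt(B - 4) = sqrt(-4 + B))
4208/35678 - Y(V) = 4208/35678 - sqrt(-4 + 121) = 4208*(1/35678) - sqrt(117) = 2104/17839 - 3*sqrt(13)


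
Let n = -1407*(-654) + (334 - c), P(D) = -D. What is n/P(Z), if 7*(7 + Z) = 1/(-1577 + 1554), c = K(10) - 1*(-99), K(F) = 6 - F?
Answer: 148187137/1128 ≈ 1.3137e+5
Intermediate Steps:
c = 95 (c = (6 - 1*10) - 1*(-99) = (6 - 10) + 99 = -4 + 99 = 95)
Z = -1128/161 (Z = -7 + 1/(7*(-1577 + 1554)) = -7 + (1/7)/(-23) = -7 + (1/7)*(-1/23) = -7 - 1/161 = -1128/161 ≈ -7.0062)
n = 920417 (n = -1407*(-654) + (334 - 1*95) = 920178 + (334 - 95) = 920178 + 239 = 920417)
n/P(Z) = 920417/((-1*(-1128/161))) = 920417/(1128/161) = 920417*(161/1128) = 148187137/1128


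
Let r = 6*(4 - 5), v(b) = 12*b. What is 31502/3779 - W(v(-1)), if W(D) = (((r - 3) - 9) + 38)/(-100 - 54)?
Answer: 2463444/290983 ≈ 8.4659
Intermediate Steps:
r = -6 (r = 6*(-1) = -6)
W(D) = -10/77 (W(D) = (((-6 - 3) - 9) + 38)/(-100 - 54) = ((-9 - 9) + 38)/(-154) = (-18 + 38)*(-1/154) = 20*(-1/154) = -10/77)
31502/3779 - W(v(-1)) = 31502/3779 - 1*(-10/77) = 31502*(1/3779) + 10/77 = 31502/3779 + 10/77 = 2463444/290983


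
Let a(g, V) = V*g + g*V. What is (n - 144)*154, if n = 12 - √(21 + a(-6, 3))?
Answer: -20328 - 154*I*√15 ≈ -20328.0 - 596.44*I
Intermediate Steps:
a(g, V) = 2*V*g (a(g, V) = V*g + V*g = 2*V*g)
n = 12 - I*√15 (n = 12 - √(21 + 2*3*(-6)) = 12 - √(21 - 36) = 12 - √(-15) = 12 - I*√15 ≈ 12.0 - 3.873*I)
(n - 144)*154 = ((12 - I*√15) - 144)*154 = (-132 - I*√15)*154 = -20328 - 154*I*√15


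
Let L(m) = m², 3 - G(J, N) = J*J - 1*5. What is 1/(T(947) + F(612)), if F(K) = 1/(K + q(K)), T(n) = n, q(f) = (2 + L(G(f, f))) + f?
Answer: 140277216522/132842524046335 ≈ 0.0010560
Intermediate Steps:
G(J, N) = 8 - J² (G(J, N) = 3 - (J*J - 1*5) = 3 - (J² - 5) = 3 - (-5 + J²) = 3 + (5 - J²) = 8 - J²)
q(f) = 2 + f + (8 - f²)² (q(f) = (2 + (8 - f²)²) + f = 2 + f + (8 - f²)²)
F(K) = 1/(2 + (-8 + K²)² + 2*K) (F(K) = 1/(K + (2 + K + (-8 + K²)²)) = 1/(2 + (-8 + K²)² + 2*K))
1/(T(947) + F(612)) = 1/(947 + 1/(2 + (-8 + 612²)² + 2*612)) = 1/(947 + 1/(2 + (-8 + 374544)² + 1224)) = 1/(947 + 1/(2 + 374536² + 1224)) = 1/(947 + 1/(2 + 140277215296 + 1224)) = 1/(947 + 1/140277216522) = 1/(132842524046335/140277216522) = 140277216522/132842524046335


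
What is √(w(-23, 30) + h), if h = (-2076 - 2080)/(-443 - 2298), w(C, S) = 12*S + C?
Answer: 3*√282588877/2741 ≈ 18.399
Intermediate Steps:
w(C, S) = C + 12*S
h = 4156/2741 (h = -4156/(-2741) = -4156*(-1/2741) = 4156/2741 ≈ 1.5162)
√(w(-23, 30) + h) = √((-23 + 12*30) + 4156/2741) = √((-23 + 360) + 4156/2741) = √(337 + 4156/2741) = √(927873/2741) = 3*√282588877/2741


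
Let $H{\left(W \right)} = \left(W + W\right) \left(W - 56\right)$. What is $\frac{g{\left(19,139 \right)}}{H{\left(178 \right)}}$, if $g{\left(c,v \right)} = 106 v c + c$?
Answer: $\frac{279965}{43432} \approx 6.4461$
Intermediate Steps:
$g{\left(c,v \right)} = c + 106 c v$ ($g{\left(c,v \right)} = 106 c v + c = c + 106 c v$)
$H{\left(W \right)} = 2 W \left(-56 + W\right)$
$\frac{g{\left(19,139 \right)}}{H{\left(178 \right)}} = \frac{19 \left(1 + 106 \cdot 139\right)}{2 \cdot 178 \left(-56 + 178\right)} = \frac{19 \left(1 + 14734\right)}{2 \cdot 178 \cdot 122} = \frac{19 \cdot 14735}{43432} = 279965 \cdot \frac{1}{43432} = \frac{279965}{43432}$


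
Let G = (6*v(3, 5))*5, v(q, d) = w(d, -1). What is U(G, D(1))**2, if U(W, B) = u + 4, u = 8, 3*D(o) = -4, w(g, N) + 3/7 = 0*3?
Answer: 144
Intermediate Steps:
w(g, N) = -3/7 (w(g, N) = -3/7 + 0*3 = -3/7 + 0 = -3/7)
v(q, d) = -3/7
D(o) = -4/3 (D(o) = (1/3)*(-4) = -4/3)
G = -90/7 (G = (6*(-3/7))*5 = -18/7*5 = -90/7 ≈ -12.857)
U(W, B) = 12 (U(W, B) = 8 + 4 = 12)
U(G, D(1))**2 = 12**2 = 144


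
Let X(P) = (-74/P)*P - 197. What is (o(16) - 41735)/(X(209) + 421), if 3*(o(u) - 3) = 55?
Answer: -125141/450 ≈ -278.09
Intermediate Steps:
o(u) = 64/3 (o(u) = 3 + (1/3)*55 = 3 + 55/3 = 64/3)
X(P) = -271 (X(P) = -74 - 197 = -271)
(o(16) - 41735)/(X(209) + 421) = (64/3 - 41735)/(-271 + 421) = -125141/3/150 = -125141/3*1/150 = -125141/450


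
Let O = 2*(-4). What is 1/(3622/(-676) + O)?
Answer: -338/4515 ≈ -0.074862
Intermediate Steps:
O = -8
1/(3622/(-676) + O) = 1/(3622/(-676) - 8) = 1/(3622*(-1/676) - 8) = 1/(-1811/338 - 8) = 1/(-4515/338) = -338/4515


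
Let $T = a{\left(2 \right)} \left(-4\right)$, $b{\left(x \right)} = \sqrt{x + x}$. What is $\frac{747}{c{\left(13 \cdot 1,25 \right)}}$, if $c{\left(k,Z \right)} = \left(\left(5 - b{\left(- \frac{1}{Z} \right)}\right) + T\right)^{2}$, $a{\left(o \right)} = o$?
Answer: $\frac{18675}{\left(15 + i \sqrt{2}\right)^{2}} \approx 80.819 - 15.376 i$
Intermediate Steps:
$b{\left(x \right)} = \sqrt{2} \sqrt{x}$ ($b{\left(x \right)} = \sqrt{2 x} = \sqrt{2} \sqrt{x}$)
$T = -8$ ($T = 2 \left(-4\right) = -8$)
$c{\left(k,Z \right)} = \left(-3 - \sqrt{2} \sqrt{- \frac{1}{Z}}\right)^{2}$ ($c{\left(k,Z \right)} = \left(\left(5 - \sqrt{2} \sqrt{- \frac{1}{Z}}\right) - 8\right)^{2} = \left(-3 - \sqrt{2} \sqrt{- \frac{1}{Z}}\right)^{2}$)
$\frac{747}{c{\left(13 \cdot 1,25 \right)}} = \frac{747}{\left(3 + \sqrt{2} \sqrt{- \frac{1}{25}}\right)^{2}} = \frac{747}{\left(3 + \sqrt{2} \frac{i}{5}\right)^{2}} = \frac{747}{\left(3 + \frac{i \sqrt{2}}{5}\right)^{2}}$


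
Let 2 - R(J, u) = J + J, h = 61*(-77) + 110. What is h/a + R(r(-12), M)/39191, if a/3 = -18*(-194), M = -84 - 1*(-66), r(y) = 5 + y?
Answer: -59867167/136854972 ≈ -0.43745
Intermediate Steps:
M = -18 (M = -84 + 66 = -18)
h = -4587 (h = -4697 + 110 = -4587)
R(J, u) = 2 - 2*J (R(J, u) = 2 - (J + J) = 2 - 2*J)
a = 10476 (a = 3*(-18*(-194)) = 3*3492 = 10476)
h/a + R(r(-12), M)/39191 = -4587/10476 + (2 - 2*(5 - 12))/39191 = -4587*1/10476 + (2 - 2*(-7))*(1/39191) = -1529/3492 + (2 + 14)*(1/39191) = -1529/3492 + 16*(1/39191) = -1529/3492 + 16/39191 = -59867167/136854972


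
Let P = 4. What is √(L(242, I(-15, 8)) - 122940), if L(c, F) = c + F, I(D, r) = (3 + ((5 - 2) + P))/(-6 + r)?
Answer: I*√122693 ≈ 350.28*I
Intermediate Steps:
I(D, r) = 10/(-6 + r) (I(D, r) = (3 + ((5 - 2) + 4))/(-6 + r) = (3 + (3 + 4))/(-6 + r) = (3 + 7)/(-6 + r) = 10/(-6 + r))
L(c, F) = F + c
√(L(242, I(-15, 8)) - 122940) = √((10/(-6 + 8) + 242) - 122940) = √((10/2 + 242) - 122940) = √((10*(½) + 242) - 122940) = √((5 + 242) - 122940) = √(247 - 122940) = √(-122693) = I*√122693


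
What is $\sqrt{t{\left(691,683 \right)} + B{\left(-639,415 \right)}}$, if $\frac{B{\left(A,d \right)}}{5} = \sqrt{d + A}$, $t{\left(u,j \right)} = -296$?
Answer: $2 \sqrt{-74 + 5 i \sqrt{14}} \approx 2.1579 + 17.339 i$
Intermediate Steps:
$B{\left(A,d \right)} = 5 \sqrt{A + d}$ ($B{\left(A,d \right)} = 5 \sqrt{d + A} = 5 \sqrt{A + d}$)
$\sqrt{t{\left(691,683 \right)} + B{\left(-639,415 \right)}} = \sqrt{-296 + 5 \sqrt{-639 + 415}} = \sqrt{-296 + 5 \sqrt{-224}} = \sqrt{-296 + 5 \cdot 4 i \sqrt{14}} = \sqrt{-296 + 20 i \sqrt{14}}$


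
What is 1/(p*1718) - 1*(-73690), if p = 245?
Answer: 31016857901/420910 ≈ 73690.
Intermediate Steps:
1/(p*1718) - 1*(-73690) = 1/(245*1718) - 1*(-73690) = 1/420910 + 73690 = 31016857901/420910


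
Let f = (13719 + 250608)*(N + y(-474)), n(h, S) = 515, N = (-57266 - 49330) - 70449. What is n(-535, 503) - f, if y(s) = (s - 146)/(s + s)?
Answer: 3697010507275/79 ≈ 4.6798e+10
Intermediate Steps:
N = -177045 (N = -106596 - 70449 = -177045)
y(s) = (-146 + s)/(2*s) (y(s) = (-146 + s)/((2*s)) = (-146 + s)*(1/(2*s)) = (-146 + s)/(2*s))
f = -3697010466590/79 (f = (13719 + 250608)*(-177045 + (1/2)*(-146 - 474)/(-474)) = 264327*(-177045 + (1/2)*(-1/474)*(-620)) = 264327*(-177045 + 155/237) = 264327*(-41959510/237) = -3697010466590/79 ≈ -4.6798e+10)
n(-535, 503) - f = 515 - 1*(-3697010466590/79) = 515 + 3697010466590/79 = 3697010507275/79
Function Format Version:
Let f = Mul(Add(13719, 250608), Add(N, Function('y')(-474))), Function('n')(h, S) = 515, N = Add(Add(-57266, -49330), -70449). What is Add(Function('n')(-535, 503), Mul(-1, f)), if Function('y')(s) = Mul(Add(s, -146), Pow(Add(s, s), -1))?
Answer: Rational(3697010507275, 79) ≈ 4.6798e+10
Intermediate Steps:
N = -177045 (N = Add(-106596, -70449) = -177045)
Function('y')(s) = Mul(Rational(1, 2), Pow(s, -1), Add(-146, s)) (Function('y')(s) = Mul(Add(-146, s), Pow(Mul(2, s), -1)) = Mul(Add(-146, s), Mul(Rational(1, 2), Pow(s, -1))) = Mul(Rational(1, 2), Pow(s, -1), Add(-146, s)))
f = Rational(-3697010466590, 79) (f = Mul(Add(13719, 250608), Add(-177045, Mul(Rational(1, 2), Pow(-474, -1), Add(-146, -474)))) = Mul(264327, Add(-177045, Mul(Rational(1, 2), Rational(-1, 474), -620))) = Mul(264327, Add(-177045, Rational(155, 237))) = Mul(264327, Rational(-41959510, 237)) = Rational(-3697010466590, 79) ≈ -4.6798e+10)
Add(Function('n')(-535, 503), Mul(-1, f)) = Add(515, Mul(-1, Rational(-3697010466590, 79))) = Add(515, Rational(3697010466590, 79)) = Rational(3697010507275, 79)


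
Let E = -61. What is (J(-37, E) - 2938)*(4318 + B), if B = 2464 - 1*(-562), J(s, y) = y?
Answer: -22024656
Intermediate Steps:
B = 3026 (B = 2464 + 562 = 3026)
(J(-37, E) - 2938)*(4318 + B) = (-61 - 2938)*(4318 + 3026) = -2999*7344 = -22024656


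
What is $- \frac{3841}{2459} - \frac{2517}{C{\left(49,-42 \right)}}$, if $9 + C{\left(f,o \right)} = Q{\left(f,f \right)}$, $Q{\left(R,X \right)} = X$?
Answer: $- \frac{6342943}{98360} \approx -64.487$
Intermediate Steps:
$C{\left(f,o \right)} = -9 + f$
$- \frac{3841}{2459} - \frac{2517}{C{\left(49,-42 \right)}} = - \frac{3841}{2459} - \frac{2517}{-9 + 49} = \left(-3841\right) \frac{1}{2459} - \frac{2517}{40} = - \frac{3841}{2459} - \frac{2517}{40} = - \frac{6342943}{98360}$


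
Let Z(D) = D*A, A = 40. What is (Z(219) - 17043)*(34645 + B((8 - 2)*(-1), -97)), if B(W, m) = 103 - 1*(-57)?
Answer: -288289815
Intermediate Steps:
B(W, m) = 160 (B(W, m) = 103 + 57 = 160)
Z(D) = 40*D (Z(D) = D*40 = 40*D)
(Z(219) - 17043)*(34645 + B((8 - 2)*(-1), -97)) = (40*219 - 17043)*(34645 + 160) = (8760 - 17043)*34805 = -8283*34805 = -288289815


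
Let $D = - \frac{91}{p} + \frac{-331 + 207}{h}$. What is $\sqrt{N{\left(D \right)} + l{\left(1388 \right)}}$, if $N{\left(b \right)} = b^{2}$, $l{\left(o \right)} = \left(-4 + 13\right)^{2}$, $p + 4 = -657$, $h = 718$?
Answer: $\frac{15 \sqrt{20272200682}}{237299} \approx 9.0001$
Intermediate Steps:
$p = -661$ ($p = -4 - 657 = -661$)
$l{\left(o \right)} = 81$ ($l{\left(o \right)} = 9^{2} = 81$)
$D = - \frac{8313}{237299}$ ($D = - \frac{91}{-661} + \frac{-331 + 207}{718} = \left(-91\right) \left(- \frac{1}{661}\right) - \frac{62}{359} = \frac{91}{661} - \frac{62}{359} = - \frac{8313}{237299} \approx -0.035032$)
$\sqrt{N{\left(D \right)} + l{\left(1388 \right)}} = \sqrt{\left(- \frac{8313}{237299}\right)^{2} + 81} = \sqrt{\frac{69105969}{56310815401} + 81} = \sqrt{\frac{4561245153450}{56310815401}} = \frac{15 \sqrt{20272200682}}{237299}$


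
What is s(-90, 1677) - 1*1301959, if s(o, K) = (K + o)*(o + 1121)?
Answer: 334238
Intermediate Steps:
s(o, K) = (1121 + o)*(K + o) (s(o, K) = (K + o)*(1121 + o) = (1121 + o)*(K + o))
s(-90, 1677) - 1*1301959 = ((-90)² + 1121*1677 + 1121*(-90) + 1677*(-90)) - 1*1301959 = (8100 + 1879917 - 100890 - 150930) - 1301959 = 1636197 - 1301959 = 334238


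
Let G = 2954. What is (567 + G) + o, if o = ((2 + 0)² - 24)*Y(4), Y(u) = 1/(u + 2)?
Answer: 10553/3 ≈ 3517.7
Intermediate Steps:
Y(u) = 1/(2 + u)
o = -10/3 (o = ((2 + 0)² - 24)/(2 + 4) = (2² - 24)/6 = (4 - 24)*(⅙) = -20*⅙ = -10/3 ≈ -3.3333)
(567 + G) + o = (567 + 2954) - 10/3 = 3521 - 10/3 = 10553/3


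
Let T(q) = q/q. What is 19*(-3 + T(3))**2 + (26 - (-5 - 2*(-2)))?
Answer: 103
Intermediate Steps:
T(q) = 1
19*(-3 + T(3))**2 + (26 - (-5 - 2*(-2))) = 19*(-3 + 1)**2 + (26 - (-5 - 2*(-2))) = 19*(-2)**2 + (26 - (-5 + 4)) = 19*4 + (26 - 1*(-1)) = 76 + (26 + 1) = 76 + 27 = 103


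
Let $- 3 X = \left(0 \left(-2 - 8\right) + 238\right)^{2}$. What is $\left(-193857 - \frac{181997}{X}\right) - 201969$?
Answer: $- \frac{22420621953}{56644} \approx -3.9582 \cdot 10^{5}$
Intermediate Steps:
$X = - \frac{56644}{3}$ ($X = - \frac{\left(0 \left(-2 - 8\right) + 238\right)^{2}}{3} = - \frac{\left(0 \left(-10\right) + 238\right)^{2}}{3} = - \frac{\left(0 + 238\right)^{2}}{3} = - \frac{238^{2}}{3} = \left(- \frac{1}{3}\right) 56644 = - \frac{56644}{3} \approx -18881.0$)
$\left(-193857 - \frac{181997}{X}\right) - 201969 = \left(-193857 - \frac{181997}{- \frac{56644}{3}}\right) - 201969 = \left(-193857 - - \frac{545991}{56644}\right) - 201969 = \left(-193857 + \frac{545991}{56644}\right) - 201969 = - \frac{10980289917}{56644} - 201969 = - \frac{22420621953}{56644}$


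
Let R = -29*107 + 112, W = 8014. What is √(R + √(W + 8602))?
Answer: √(-2991 + 2*√4154) ≈ 53.499*I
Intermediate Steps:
R = -2991 (R = -3103 + 112 = -2991)
√(R + √(W + 8602)) = √(-2991 + √(8014 + 8602)) = √(-2991 + √16616) = √(-2991 + 2*√4154)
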